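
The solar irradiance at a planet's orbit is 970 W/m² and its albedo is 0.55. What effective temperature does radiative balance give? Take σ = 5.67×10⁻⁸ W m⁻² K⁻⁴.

Power absorbed = (1−a)S·πR²; power emitted = 4πR²σT⁴. Equating and cancelling πR²:
T = ((1−a)S / 4σ)^(1/4) = (436 / (4 × 5.67×10⁻⁸))^(1/4) = (1.92×10^9)^(1/4).
T = 209 K.

T ≈ 209 K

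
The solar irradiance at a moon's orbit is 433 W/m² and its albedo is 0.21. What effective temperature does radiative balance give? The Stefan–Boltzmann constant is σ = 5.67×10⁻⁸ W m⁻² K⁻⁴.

Power absorbed = (1−a)S·πR²; power emitted = 4πR²σT⁴. Equating and cancelling πR²:
T = ((1−a)S / 4σ)^(1/4) = (342 / (4 × 5.67×10⁻⁸))^(1/4) = (1.51×10^9)^(1/4).
T = 197 K.

T ≈ 197 K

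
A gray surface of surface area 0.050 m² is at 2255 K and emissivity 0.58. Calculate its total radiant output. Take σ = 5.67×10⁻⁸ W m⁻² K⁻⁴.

P ≈ 42500 W

P = εσAT⁴ = 0.58 × 5.67×10⁻⁸ × 0.0500 × (2255)⁴ = 0.58 × 5.67×10⁻⁸ × 0.0500 × 2.59×10^13.
P = 42500 W.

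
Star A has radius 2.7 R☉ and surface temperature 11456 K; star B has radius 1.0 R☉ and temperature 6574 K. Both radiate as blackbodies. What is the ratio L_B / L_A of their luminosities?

L_B/L_A ≈ 0.0149

L = 4πR²σT⁴ ∝ R²T⁴, so L_B/L_A = (1.0/2.7)² × (6574/11456)⁴ = 0.137 × 0.108 = 0.0149.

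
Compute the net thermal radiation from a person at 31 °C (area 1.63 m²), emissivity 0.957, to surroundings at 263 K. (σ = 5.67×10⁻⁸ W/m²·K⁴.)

Q ≈ 332 W

Convert: 31 °C = 304 K.
Q = εσA(T⁴ − T_s⁴). T⁴ − T_s⁴ = (304)⁴ − (263)⁴ = 8.54×10^9 − 4.78×10^9 = 3.76×10^9 K⁴.
Q = 0.957 × 5.67×10⁻⁸ × 1.63 × 3.76×10^9 = 332 W.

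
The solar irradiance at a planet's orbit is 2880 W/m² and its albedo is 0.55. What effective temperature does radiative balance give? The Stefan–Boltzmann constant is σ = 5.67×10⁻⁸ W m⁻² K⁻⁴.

Power absorbed = (1−a)S·πR²; power emitted = 4πR²σT⁴. Equating and cancelling πR²:
T = ((1−a)S / 4σ)^(1/4) = (1300 / (4 × 5.67×10⁻⁸))^(1/4) = (5.71×10^9)^(1/4).
T = 275 K.

T ≈ 275 K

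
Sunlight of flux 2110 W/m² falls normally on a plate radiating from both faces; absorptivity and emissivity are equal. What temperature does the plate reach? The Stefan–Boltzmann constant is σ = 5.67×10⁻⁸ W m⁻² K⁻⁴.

T ≈ 369 K

Absorbed flux αS = emitted flux 2εσT⁴ per unit area; with α = ε this gives T = (S/2σ)^(1/4).
T = (2110 / (2 × 5.67×10⁻⁸))^(1/4) = (1.86×10^10)^(1/4).
T = 369 K.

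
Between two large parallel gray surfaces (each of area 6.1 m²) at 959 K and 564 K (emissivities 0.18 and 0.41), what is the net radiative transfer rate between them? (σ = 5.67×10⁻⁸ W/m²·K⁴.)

For two large parallel gray plates, q = σ(T₁⁴ − T₂⁴) / (1/ε₁ + 1/ε₂ − 1).
1/ε₁ + 1/ε₂ − 1 = 1/0.18 + 1/0.41 − 1 = 6.995.
T₁⁴ − T₂⁴ = 8.46×10^11 − 1.01×10^11 = 7.45×10^11 K⁴.
q = 5.67×10⁻⁸ × 7.45×10^11 / 6.995 = 6040 W/m².
Q = q·A = 6040 × 6.1 = 36800 W.

Q ≈ 36800 W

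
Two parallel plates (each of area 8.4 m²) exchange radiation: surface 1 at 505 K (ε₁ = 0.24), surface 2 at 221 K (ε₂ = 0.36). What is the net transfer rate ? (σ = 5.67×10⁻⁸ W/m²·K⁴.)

For two large parallel gray plates, q = σ(T₁⁴ − T₂⁴) / (1/ε₁ + 1/ε₂ − 1).
1/ε₁ + 1/ε₂ − 1 = 1/0.24 + 1/0.36 − 1 = 5.944.
T₁⁴ − T₂⁴ = 6.50×10^10 − 2.39×10^9 = 6.27×10^10 K⁴.
q = 5.67×10⁻⁸ × 6.27×10^10 / 5.944 = 598 W/m².
Q = q·A = 598 × 8.4 = 5020 W.

Q ≈ 5020 W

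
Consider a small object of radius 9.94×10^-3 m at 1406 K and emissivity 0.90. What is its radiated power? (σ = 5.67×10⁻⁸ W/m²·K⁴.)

A = 4πr² = 4π × (9.94×10^-3)² = 1.24×10^-3 m².
Stefan–Boltzmann: P = εσAT⁴ = 0.90 × 5.67×10⁻⁸ × 1.24×10^-3 × (1406)⁴ = 0.90 × 5.67×10⁻⁸ × 1.24×10^-3 × 3.91×10^12.
P = 248 W.

P ≈ 248 W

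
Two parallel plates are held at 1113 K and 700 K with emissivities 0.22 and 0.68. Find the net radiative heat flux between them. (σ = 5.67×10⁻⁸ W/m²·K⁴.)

For two large parallel gray plates, q = σ(T₁⁴ − T₂⁴) / (1/ε₁ + 1/ε₂ − 1).
1/ε₁ + 1/ε₂ − 1 = 1/0.22 + 1/0.68 − 1 = 5.016.
T₁⁴ − T₂⁴ = 1.53×10^12 − 2.40×10^11 = 1.29×10^12 K⁴.
q = 5.67×10⁻⁸ × 1.29×10^12 / 5.016 = 14600 W/m².

q ≈ 14600 W/m²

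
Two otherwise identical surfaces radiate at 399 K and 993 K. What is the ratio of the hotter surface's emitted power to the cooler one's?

ratio ≈ 38.4

P ∝ T⁴, so the ratio is (993/399)⁴ = (2.489)⁴ = 38.4.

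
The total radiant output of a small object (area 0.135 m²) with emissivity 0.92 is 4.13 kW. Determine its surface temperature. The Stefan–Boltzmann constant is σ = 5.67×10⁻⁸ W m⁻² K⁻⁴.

T ≈ 875 K

From P = εσAT⁴, T = (P / εσA)^(1/4) = (4130 / (0.92 × 5.67×10⁻⁸ × 0.135))^(1/4).
T = (5.86×10^11)^(1/4) = 875 K.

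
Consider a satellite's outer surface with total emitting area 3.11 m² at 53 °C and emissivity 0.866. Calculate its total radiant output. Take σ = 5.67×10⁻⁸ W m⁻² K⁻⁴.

53 °C = 326 K.
P = εσAT⁴ = 0.866 × 5.67×10⁻⁸ × 3.11 × (326)⁴ = 0.866 × 5.67×10⁻⁸ × 3.11 × 1.13×10^10.
P = 1720 W.

P ≈ 1720 W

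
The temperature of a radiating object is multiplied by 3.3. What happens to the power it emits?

factor ≈ 119

P ∝ T⁴, so the power scales as (3.3)⁴ = 119.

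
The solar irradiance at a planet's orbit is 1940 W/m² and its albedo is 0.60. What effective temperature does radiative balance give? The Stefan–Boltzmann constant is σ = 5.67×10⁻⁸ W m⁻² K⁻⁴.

T ≈ 242 K

Power absorbed = (1−a)S·πR²; power emitted = 4πR²σT⁴. Equating and cancelling πR²:
T = ((1−a)S / 4σ)^(1/4) = (776 / (4 × 5.67×10⁻⁸))^(1/4) = (3.42×10^9)^(1/4).
T = 242 K.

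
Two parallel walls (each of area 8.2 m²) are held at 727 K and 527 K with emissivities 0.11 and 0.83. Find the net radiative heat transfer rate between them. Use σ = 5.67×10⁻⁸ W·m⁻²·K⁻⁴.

For two large parallel gray plates, q = σ(T₁⁴ − T₂⁴) / (1/ε₁ + 1/ε₂ − 1).
1/ε₁ + 1/ε₂ − 1 = 1/0.11 + 1/0.83 − 1 = 9.296.
T₁⁴ − T₂⁴ = 2.79×10^11 − 7.71×10^10 = 2.02×10^11 K⁴.
q = 5.67×10⁻⁸ × 2.02×10^11 / 9.296 = 1230 W/m².
Q = q·A = 1230 × 8.2 = 10100 W.

Q ≈ 10100 W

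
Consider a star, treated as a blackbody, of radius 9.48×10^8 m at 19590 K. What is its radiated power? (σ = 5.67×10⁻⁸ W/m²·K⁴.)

P ≈ 9.43×10^28 W

A = 4πr² = 4π × (9.48×10^8)² = 1.13×10^19 m².
P = σAT⁴ = 5.67×10⁻⁸ × 1.13×10^19 × (19590)⁴ = 5.67×10⁻⁸ × 1.13×10^19 × 1.47×10^17.
P = 9.43×10^28 W.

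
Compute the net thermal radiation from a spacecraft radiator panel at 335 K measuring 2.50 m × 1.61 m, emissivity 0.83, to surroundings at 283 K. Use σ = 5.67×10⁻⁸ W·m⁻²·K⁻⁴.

A = 2.50 × 1.61 = 4.03 m².
Q = εσA(T⁴ − T_s⁴). T⁴ − T_s⁴ = (335)⁴ − (283)⁴ = 1.26×10^10 − 6.41×10^9 = 6.18×10^9 K⁴.
Q = 0.83 × 5.67×10⁻⁸ × 4.03 × 6.18×10^9 = 1170 W.

Q ≈ 1170 W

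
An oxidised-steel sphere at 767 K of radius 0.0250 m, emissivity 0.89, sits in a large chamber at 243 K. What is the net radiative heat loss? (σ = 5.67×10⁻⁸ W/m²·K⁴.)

A = 4πr² = 4π × (0.0250)² = 7.85×10^-3 m².
Q = εσA(T⁴ − T_s⁴). T⁴ − T_s⁴ = (767)⁴ − (243)⁴ = 3.46×10^11 − 3.49×10^9 = 3.43×10^11 K⁴.
Q = 0.89 × 5.67×10⁻⁸ × 7.85×10^-3 × 3.43×10^11 = 136 W.

Q ≈ 136 W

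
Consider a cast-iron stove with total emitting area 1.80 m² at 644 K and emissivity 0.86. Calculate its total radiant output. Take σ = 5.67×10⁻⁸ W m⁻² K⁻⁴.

P = εσAT⁴ = 0.86 × 5.67×10⁻⁸ × 1.80 × (644)⁴ = 0.86 × 5.67×10⁻⁸ × 1.80 × 1.72×10^11.
P = 15100 W.

P ≈ 15100 W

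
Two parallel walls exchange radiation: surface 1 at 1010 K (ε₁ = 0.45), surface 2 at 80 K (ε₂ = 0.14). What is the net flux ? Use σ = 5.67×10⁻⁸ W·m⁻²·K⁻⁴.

q ≈ 7050 W/m²

For two large parallel gray plates, q = σ(T₁⁴ − T₂⁴) / (1/ε₁ + 1/ε₂ − 1).
1/ε₁ + 1/ε₂ − 1 = 1/0.45 + 1/0.14 − 1 = 8.365.
T₁⁴ − T₂⁴ = 1.04×10^12 − 4.10×10^7 = 1.04×10^12 K⁴.
q = 5.67×10⁻⁸ × 1.04×10^12 / 8.365 = 7050 W/m².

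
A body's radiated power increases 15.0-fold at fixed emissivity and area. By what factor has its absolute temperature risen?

factor ≈ 1.97

P ∝ T⁴ ⇒ T ∝ P^(1/4), so T scales by (15.0)^(1/4) = 1.97.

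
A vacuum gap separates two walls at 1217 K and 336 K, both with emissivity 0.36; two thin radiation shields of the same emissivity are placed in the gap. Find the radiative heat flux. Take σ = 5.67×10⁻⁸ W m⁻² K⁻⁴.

Each of the 3 gaps contributes resistance (2/ε − 1) = 2/0.36 − 1 = 4.556; total = 13.67.
q = σ(T₁⁴ − T₂⁴) / 13.67 = 5.67×10⁻⁸ × 2.18×10^12 / 13.67 = 9050 W/m².

q ≈ 9050 W/m²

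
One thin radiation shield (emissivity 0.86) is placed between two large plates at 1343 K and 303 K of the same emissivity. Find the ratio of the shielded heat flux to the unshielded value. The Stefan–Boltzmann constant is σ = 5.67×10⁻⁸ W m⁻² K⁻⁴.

ratio ≈ 0.500

With N identical shields there are N+1 = 2 gaps in series, each with the same radiative resistance, so the flux falls to 1/(N+1) of its unshielded value.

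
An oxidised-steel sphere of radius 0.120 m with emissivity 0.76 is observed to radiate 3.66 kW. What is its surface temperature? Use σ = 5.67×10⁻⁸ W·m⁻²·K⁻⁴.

A = 4πr² = 4π × (0.120)² = 0.181 m².
From P = εσAT⁴, T = (P / εσA)^(1/4) = (3660 / (0.76 × 5.67×10⁻⁸ × 0.181))^(1/4).
T = (4.69×10^11)^(1/4) = 828 K.

T ≈ 828 K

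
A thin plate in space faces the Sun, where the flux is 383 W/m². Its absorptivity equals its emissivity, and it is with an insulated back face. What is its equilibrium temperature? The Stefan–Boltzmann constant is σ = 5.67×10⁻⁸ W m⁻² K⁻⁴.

Absorbed flux αS = emitted flux εσT⁴ (one radiating face); with α = ε, T = (S/σ)^(1/4).
T = (383 / 5.67×10⁻⁸)^(1/4) = (6.75×10^9)^(1/4).
T = 287 K.

T ≈ 287 K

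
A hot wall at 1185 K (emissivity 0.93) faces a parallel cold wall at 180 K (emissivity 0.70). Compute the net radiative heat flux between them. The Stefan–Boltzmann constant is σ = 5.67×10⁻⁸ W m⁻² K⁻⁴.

q ≈ 74300 W/m²

For two large parallel gray plates, q = σ(T₁⁴ − T₂⁴) / (1/ε₁ + 1/ε₂ − 1).
1/ε₁ + 1/ε₂ − 1 = 1/0.93 + 1/0.70 − 1 = 1.504.
T₁⁴ − T₂⁴ = 1.97×10^12 − 1.05×10^9 = 1.97×10^12 K⁴.
q = 5.67×10⁻⁸ × 1.97×10^12 / 1.504 = 74300 W/m².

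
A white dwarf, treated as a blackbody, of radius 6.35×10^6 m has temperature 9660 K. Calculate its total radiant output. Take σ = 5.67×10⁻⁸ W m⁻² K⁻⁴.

A = 4πr² = 4π × (6.35×10^6)² = 5.07×10^14 m².
P = σAT⁴ = 5.67×10⁻⁸ × 5.07×10^14 × (9660)⁴ = 5.67×10⁻⁸ × 5.07×10^14 × 8.71×10^15.
P = 2.50×10^23 W.

P ≈ 2.50×10^23 W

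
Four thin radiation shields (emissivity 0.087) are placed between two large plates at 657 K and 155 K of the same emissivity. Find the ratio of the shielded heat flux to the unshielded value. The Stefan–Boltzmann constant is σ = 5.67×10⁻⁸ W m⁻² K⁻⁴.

With N identical shields there are N+1 = 5 gaps in series, each with the same radiative resistance, so the flux falls to 1/(N+1) of its unshielded value.

ratio ≈ 0.200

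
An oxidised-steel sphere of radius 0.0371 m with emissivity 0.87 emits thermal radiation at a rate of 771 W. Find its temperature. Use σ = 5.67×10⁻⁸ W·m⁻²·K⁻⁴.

A = 4πr² = 4π × (0.0371)² = 0.0173 m².
From P = εσAT⁴, T = (P / εσA)^(1/4) = (771 / (0.87 × 5.67×10⁻⁸ × 0.0173))^(1/4).
T = (9.04×10^11)^(1/4) = 975 K.

T ≈ 975 K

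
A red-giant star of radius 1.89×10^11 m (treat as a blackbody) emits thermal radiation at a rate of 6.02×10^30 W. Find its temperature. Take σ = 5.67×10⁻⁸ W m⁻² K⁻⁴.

T ≈ 3920 K

A = 4πr² = 4π × (1.89×10^11)² = 4.49×10^23 m².
From P = σAT⁴, T = (P / σA)^(1/4) = (6.02×10^30 / (5.67×10⁻⁸ × 4.49×10^23))^(1/4).
T = (2.37×10^14)^(1/4) = 3920 K.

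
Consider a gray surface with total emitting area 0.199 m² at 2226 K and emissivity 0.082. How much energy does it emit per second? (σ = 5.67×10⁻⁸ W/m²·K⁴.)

P = εσAT⁴ = 0.082 × 5.67×10⁻⁸ × 0.199 × (2226)⁴ = 0.082 × 5.67×10⁻⁸ × 0.199 × 2.46×10^13.
P = 22700 W.

P ≈ 22700 W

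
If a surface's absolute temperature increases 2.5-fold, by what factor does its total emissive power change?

P ∝ T⁴, so the power scales as (2.5)⁴ = 39.1.

factor ≈ 39.1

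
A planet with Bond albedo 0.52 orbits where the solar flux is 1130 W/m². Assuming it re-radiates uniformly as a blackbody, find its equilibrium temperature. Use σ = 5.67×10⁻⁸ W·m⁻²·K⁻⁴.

T ≈ 221 K

Power absorbed = (1−a)S·πR²; power emitted = 4πR²σT⁴. Equating and cancelling πR²:
T = ((1−a)S / 4σ)^(1/4) = (542 / (4 × 5.67×10⁻⁸))^(1/4) = (2.39×10^9)^(1/4).
T = 221 K.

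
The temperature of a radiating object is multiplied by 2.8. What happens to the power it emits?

P ∝ T⁴, so the power scales as (2.8)⁴ = 61.5.

factor ≈ 61.5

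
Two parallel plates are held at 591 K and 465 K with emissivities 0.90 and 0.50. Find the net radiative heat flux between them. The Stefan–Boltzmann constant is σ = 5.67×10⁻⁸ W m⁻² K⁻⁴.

For two large parallel gray plates, q = σ(T₁⁴ − T₂⁴) / (1/ε₁ + 1/ε₂ − 1).
1/ε₁ + 1/ε₂ − 1 = 1/0.90 + 1/0.50 − 1 = 2.111.
T₁⁴ − T₂⁴ = 1.22×10^11 − 4.68×10^10 = 7.52×10^10 K⁴.
q = 5.67×10⁻⁸ × 7.52×10^10 / 2.111 = 2020 W/m².

q ≈ 2020 W/m²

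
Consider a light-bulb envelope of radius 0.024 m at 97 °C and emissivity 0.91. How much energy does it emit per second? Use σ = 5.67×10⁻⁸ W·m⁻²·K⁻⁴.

A = 4πr² = 4π × (0.024)² = 7.24×10^-3 m².
97 °C = 370 K.
Stefan–Boltzmann: P = εσAT⁴ = 0.91 × 5.67×10⁻⁸ × 7.24×10^-3 × (370)⁴ = 0.91 × 5.67×10⁻⁸ × 7.24×10^-3 × 1.87×10^10.
P = 7.00 W.

P ≈ 7.00 W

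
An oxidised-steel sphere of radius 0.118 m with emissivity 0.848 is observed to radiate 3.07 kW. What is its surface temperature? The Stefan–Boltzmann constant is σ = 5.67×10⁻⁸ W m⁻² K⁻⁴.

T ≈ 777 K

A = 4πr² = 4π × (0.118)² = 0.175 m².
From P = εσAT⁴, T = (P / εσA)^(1/4) = (3070 / (0.848 × 5.67×10⁻⁸ × 0.175))^(1/4).
T = (3.65×10^11)^(1/4) = 777 K.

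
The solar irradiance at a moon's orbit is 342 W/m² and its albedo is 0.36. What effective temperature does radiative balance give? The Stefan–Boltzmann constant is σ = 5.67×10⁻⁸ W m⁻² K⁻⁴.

T ≈ 176 K

Power absorbed = (1−a)S·πR²; power emitted = 4πR²σT⁴. Equating and cancelling πR²:
T = ((1−a)S / 4σ)^(1/4) = (219 / (4 × 5.67×10⁻⁸))^(1/4) = (9.65×10^8)^(1/4).
T = 176 K.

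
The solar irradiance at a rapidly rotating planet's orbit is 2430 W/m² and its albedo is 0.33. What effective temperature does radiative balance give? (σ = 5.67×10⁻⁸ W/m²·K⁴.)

Power absorbed = (1−a)S·πR²; power emitted = 4πR²σT⁴. Equating and cancelling πR²:
T = ((1−a)S / 4σ)^(1/4) = (1630 / (4 × 5.67×10⁻⁸))^(1/4) = (7.18×10^9)^(1/4).
T = 291 K.

T ≈ 291 K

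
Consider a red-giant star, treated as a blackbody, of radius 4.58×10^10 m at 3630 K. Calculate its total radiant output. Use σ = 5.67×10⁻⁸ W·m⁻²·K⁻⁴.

A = 4πr² = 4π × (4.58×10^10)² = 2.64×10^22 m².
P = σAT⁴ = 5.67×10⁻⁸ × 2.64×10^22 × (3630)⁴ = 5.67×10⁻⁸ × 2.64×10^22 × 1.74×10^14.
P = 2.60×10^29 W.

P ≈ 2.60×10^29 W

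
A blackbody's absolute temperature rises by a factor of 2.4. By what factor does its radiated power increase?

P ∝ T⁴, so the power scales as (2.4)⁴ = 33.2.

factor ≈ 33.2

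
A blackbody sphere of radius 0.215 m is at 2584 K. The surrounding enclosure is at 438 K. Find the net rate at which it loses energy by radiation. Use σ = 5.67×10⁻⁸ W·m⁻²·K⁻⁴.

Q ≈ 1.47×10^6 W

A = 4πr² = 4π × (0.215)² = 0.581 m².
Q = σA(T⁴ − T_s⁴). T⁴ − T_s⁴ = (2584)⁴ − (438)⁴ = 4.46×10^13 − 3.68×10^10 = 4.45×10^13 K⁴.
Q = 5.67×10⁻⁸ × 0.581 × 4.45×10^13 = 1.47×10^6 W.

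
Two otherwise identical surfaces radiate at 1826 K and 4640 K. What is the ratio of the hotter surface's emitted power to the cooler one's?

ratio ≈ 41.7

P ∝ T⁴, so the ratio is (4640/1826)⁴ = (2.541)⁴ = 41.7.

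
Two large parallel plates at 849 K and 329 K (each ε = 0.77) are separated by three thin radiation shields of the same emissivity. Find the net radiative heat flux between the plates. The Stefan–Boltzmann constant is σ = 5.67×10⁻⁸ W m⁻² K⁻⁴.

q ≈ 4510 W/m²

Each of the 4 gaps contributes resistance (2/ε − 1) = 2/0.77 − 1 = 1.597; total = 6.390.
q = σ(T₁⁴ − T₂⁴) / 6.390 = 5.67×10⁻⁸ × 5.08×10^11 / 6.390 = 4510 W/m².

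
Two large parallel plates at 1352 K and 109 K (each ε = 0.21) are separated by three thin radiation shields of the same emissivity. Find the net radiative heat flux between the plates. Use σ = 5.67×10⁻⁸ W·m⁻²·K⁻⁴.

Each of the 4 gaps contributes resistance (2/ε − 1) = 2/0.21 − 1 = 8.524; total = 34.10.
q = σ(T₁⁴ − T₂⁴) / 34.10 = 5.67×10⁻⁸ × 3.34×10^12 / 34.10 = 5560 W/m².

q ≈ 5560 W/m²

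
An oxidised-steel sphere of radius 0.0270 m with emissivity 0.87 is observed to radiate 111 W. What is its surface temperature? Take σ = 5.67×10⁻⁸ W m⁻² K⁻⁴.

T ≈ 704 K

A = 4πr² = 4π × (0.0270)² = 9.16×10^-3 m².
From P = εσAT⁴, T = (P / εσA)^(1/4) = (111 / (0.87 × 5.67×10⁻⁸ × 9.16×10^-3))^(1/4).
T = (2.46×10^11)^(1/4) = 704 K.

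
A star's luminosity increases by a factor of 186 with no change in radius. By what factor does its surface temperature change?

P ∝ T⁴ ⇒ T ∝ P^(1/4), so T scales by (186)^(1/4) = 3.69.

factor ≈ 3.69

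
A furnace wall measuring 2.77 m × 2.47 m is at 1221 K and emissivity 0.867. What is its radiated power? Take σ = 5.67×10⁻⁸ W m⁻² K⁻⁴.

P ≈ 7.48×10^5 W

A = 2.77 × 2.47 = 6.84 m².
P = εσAT⁴ = 0.867 × 5.67×10⁻⁸ × 6.84 × (1221)⁴ = 0.867 × 5.67×10⁻⁸ × 6.84 × 2.22×10^12.
P = 7.48×10^5 W.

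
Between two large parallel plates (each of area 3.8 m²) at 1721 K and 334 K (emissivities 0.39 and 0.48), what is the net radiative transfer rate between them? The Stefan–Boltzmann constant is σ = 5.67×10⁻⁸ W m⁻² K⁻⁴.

Q ≈ 5.17×10^5 W

For two large parallel gray plates, q = σ(T₁⁴ − T₂⁴) / (1/ε₁ + 1/ε₂ − 1).
1/ε₁ + 1/ε₂ − 1 = 1/0.39 + 1/0.48 − 1 = 3.647.
T₁⁴ − T₂⁴ = 8.77×10^12 − 1.24×10^10 = 8.76×10^12 K⁴.
q = 5.67×10⁻⁸ × 8.76×10^12 / 3.647 = 1.36×10^5 W/m².
Q = q·A = 1.36×10^5 × 3.8 = 5.17×10^5 W.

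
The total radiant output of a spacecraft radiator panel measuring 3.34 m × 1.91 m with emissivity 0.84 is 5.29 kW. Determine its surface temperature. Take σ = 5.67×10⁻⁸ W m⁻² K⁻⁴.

T ≈ 363 K

A = 3.34 × 1.91 = 6.38 m².
From P = εσAT⁴, T = (P / εσA)^(1/4) = (5290 / (0.84 × 5.67×10⁻⁸ × 6.38))^(1/4).
T = (1.74×10^10)^(1/4) = 363 K.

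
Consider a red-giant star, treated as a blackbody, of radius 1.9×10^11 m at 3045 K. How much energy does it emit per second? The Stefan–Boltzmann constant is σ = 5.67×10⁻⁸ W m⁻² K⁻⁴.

P ≈ 2.21×10^30 W

A = 4πr² = 4π × (1.9×10^11)² = 4.54×10^23 m².
P = σAT⁴ = 5.67×10⁻⁸ × 4.54×10^23 × (3045)⁴ = 5.67×10⁻⁸ × 4.54×10^23 × 8.60×10^13.
P = 2.21×10^30 W.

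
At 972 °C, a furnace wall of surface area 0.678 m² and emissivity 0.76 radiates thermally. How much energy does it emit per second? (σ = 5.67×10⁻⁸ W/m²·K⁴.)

972 °C = 1245 K.
Stefan–Boltzmann: P = εσAT⁴ = 0.76 × 5.67×10⁻⁸ × 0.678 × (1245)⁴ = 0.76 × 5.67×10⁻⁸ × 0.678 × 2.40×10^12.
P = 70200 W.

P ≈ 70200 W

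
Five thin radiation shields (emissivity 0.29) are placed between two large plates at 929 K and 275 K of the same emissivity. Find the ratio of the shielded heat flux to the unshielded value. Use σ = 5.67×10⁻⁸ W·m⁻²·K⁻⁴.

With N identical shields there are N+1 = 6 gaps in series, each with the same radiative resistance, so the flux falls to 1/(N+1) of its unshielded value.

ratio ≈ 0.167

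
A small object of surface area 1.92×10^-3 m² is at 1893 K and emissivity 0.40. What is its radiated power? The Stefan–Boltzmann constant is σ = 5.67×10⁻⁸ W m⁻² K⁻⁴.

P ≈ 559 W

Stefan–Boltzmann: P = εσAT⁴ = 0.40 × 5.67×10⁻⁸ × 1.92×10^-3 × (1893)⁴ = 0.40 × 5.67×10⁻⁸ × 1.92×10^-3 × 1.28×10^13.
P = 559 W.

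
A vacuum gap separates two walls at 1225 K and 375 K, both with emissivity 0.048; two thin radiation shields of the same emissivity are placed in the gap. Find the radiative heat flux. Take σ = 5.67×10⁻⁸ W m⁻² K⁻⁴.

q ≈ 1040 W/m²

Each of the 3 gaps contributes resistance (2/ε − 1) = 2/0.048 − 1 = 40.67; total = 122.0.
q = σ(T₁⁴ − T₂⁴) / 122.0 = 5.67×10⁻⁸ × 2.23×10^12 / 122.0 = 1040 W/m².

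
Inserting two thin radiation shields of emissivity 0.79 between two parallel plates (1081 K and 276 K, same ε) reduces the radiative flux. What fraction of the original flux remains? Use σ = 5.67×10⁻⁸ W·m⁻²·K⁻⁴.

ratio ≈ 0.333

With N identical shields there are N+1 = 3 gaps in series, each with the same radiative resistance, so the flux falls to 1/(N+1) of its unshielded value.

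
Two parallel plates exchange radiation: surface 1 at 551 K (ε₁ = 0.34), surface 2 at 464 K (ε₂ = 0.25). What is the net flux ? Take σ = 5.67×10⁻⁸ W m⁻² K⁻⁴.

q ≈ 437 W/m²

For two large parallel gray plates, q = σ(T₁⁴ − T₂⁴) / (1/ε₁ + 1/ε₂ − 1).
1/ε₁ + 1/ε₂ − 1 = 1/0.34 + 1/0.25 − 1 = 5.941.
T₁⁴ − T₂⁴ = 9.22×10^10 − 4.64×10^10 = 4.58×10^10 K⁴.
q = 5.67×10⁻⁸ × 4.58×10^10 / 5.941 = 437 W/m².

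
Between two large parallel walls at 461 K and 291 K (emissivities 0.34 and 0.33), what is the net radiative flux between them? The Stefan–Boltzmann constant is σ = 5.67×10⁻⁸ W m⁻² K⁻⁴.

For two large parallel gray plates, q = σ(T₁⁴ − T₂⁴) / (1/ε₁ + 1/ε₂ − 1).
1/ε₁ + 1/ε₂ − 1 = 1/0.34 + 1/0.33 − 1 = 4.971.
T₁⁴ − T₂⁴ = 4.52×10^10 − 7.17×10^9 = 3.80×10^10 K⁴.
q = 5.67×10⁻⁸ × 3.80×10^10 / 4.971 = 433 W/m².

q ≈ 433 W/m²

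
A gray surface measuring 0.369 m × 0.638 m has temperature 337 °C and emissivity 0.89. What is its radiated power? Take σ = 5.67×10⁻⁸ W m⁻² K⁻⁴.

P ≈ 1640 W

A = 0.369 × 0.638 = 0.235 m².
337 °C = 610 K.
P = εσAT⁴ = 0.89 × 5.67×10⁻⁸ × 0.235 × (610)⁴ = 0.89 × 5.67×10⁻⁸ × 0.235 × 1.38×10^11.
P = 1640 W.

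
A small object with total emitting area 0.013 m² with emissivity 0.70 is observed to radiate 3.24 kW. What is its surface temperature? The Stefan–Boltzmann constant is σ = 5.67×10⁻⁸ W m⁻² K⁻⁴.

From P = εσAT⁴, T = (P / εσA)^(1/4) = (3240 / (0.70 × 5.67×10⁻⁸ × 0.0130))^(1/4).
T = (6.28×10^12)^(1/4) = 1580 K.

T ≈ 1580 K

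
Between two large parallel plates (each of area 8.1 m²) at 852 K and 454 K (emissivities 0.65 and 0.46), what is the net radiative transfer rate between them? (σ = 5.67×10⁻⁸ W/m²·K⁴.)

For two large parallel gray plates, q = σ(T₁⁴ − T₂⁴) / (1/ε₁ + 1/ε₂ − 1).
1/ε₁ + 1/ε₂ − 1 = 1/0.65 + 1/0.46 − 1 = 2.712.
T₁⁴ − T₂⁴ = 5.27×10^11 − 4.25×10^10 = 4.84×10^11 K⁴.
q = 5.67×10⁻⁸ × 4.84×10^11 / 2.712 = 10100 W/m².
Q = q·A = 10100 × 8.1 = 82000 W.

Q ≈ 82000 W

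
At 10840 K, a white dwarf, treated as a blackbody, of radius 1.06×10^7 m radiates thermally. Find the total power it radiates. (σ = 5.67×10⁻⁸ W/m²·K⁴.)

P ≈ 1.11×10^24 W

A = 4πr² = 4π × (1.06×10^7)² = 1.41×10^15 m².
P = σAT⁴ = 5.67×10⁻⁸ × 1.41×10^15 × (10840)⁴ = 5.67×10⁻⁸ × 1.41×10^15 × 1.38×10^16.
P = 1.11×10^24 W.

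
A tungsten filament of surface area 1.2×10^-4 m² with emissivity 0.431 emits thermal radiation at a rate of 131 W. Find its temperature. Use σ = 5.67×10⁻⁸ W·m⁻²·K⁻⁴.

From P = εσAT⁴, T = (P / εσA)^(1/4) = (131 / (0.431 × 5.67×10⁻⁸ × 1.20×10^-4))^(1/4).
T = (4.47×10^13)^(1/4) = 2590 K.

T ≈ 2590 K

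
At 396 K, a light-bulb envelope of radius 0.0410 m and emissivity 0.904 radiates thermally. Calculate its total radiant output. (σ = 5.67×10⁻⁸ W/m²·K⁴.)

A = 4πr² = 4π × (0.0410)² = 0.0211 m².
P = εσAT⁴ = 0.904 × 5.67×10⁻⁸ × 0.0211 × (396)⁴ = 0.904 × 5.67×10⁻⁸ × 0.0211 × 2.46×10^10.
P = 26.6 W.

P ≈ 26.6 W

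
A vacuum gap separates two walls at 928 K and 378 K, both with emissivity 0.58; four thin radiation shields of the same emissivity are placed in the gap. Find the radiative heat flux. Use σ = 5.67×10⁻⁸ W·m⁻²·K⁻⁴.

q ≈ 3340 W/m²

Each of the 5 gaps contributes resistance (2/ε − 1) = 2/0.58 − 1 = 2.448; total = 12.24.
q = σ(T₁⁴ − T₂⁴) / 12.24 = 5.67×10⁻⁸ × 7.21×10^11 / 12.24 = 3340 W/m².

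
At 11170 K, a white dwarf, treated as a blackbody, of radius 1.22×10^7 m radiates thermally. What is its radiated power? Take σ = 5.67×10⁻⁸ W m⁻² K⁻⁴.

A = 4πr² = 4π × (1.22×10^7)² = 1.87×10^15 m².
P = σAT⁴ = 5.67×10⁻⁸ × 1.87×10^15 × (11170)⁴ = 5.67×10⁻⁸ × 1.87×10^15 × 1.56×10^16.
P = 1.65×10^24 W.

P ≈ 1.65×10^24 W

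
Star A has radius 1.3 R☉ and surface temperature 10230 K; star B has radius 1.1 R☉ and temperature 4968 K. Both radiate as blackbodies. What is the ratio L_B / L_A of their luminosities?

L_B/L_A ≈ 0.0398

L = 4πR²σT⁴ ∝ R²T⁴, so L_B/L_A = (1.1/1.3)² × (4968/10230)⁴ = 0.716 × 0.0556 = 0.0398.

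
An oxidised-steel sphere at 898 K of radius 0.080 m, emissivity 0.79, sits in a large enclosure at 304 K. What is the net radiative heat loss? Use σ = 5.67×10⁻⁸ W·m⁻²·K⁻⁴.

Q ≈ 2310 W

A = 4πr² = 4π × (0.080)² = 0.0804 m².
Q = εσA(T⁴ − T_s⁴). T⁴ − T_s⁴ = (898)⁴ − (304)⁴ = 6.50×10^11 − 8.54×10^9 = 6.42×10^11 K⁴.
Q = 0.79 × 5.67×10⁻⁸ × 0.0804 × 6.42×10^11 = 2310 W.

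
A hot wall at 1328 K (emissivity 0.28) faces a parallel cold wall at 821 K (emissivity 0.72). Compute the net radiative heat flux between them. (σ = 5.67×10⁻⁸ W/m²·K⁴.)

For two large parallel gray plates, q = σ(T₁⁴ − T₂⁴) / (1/ε₁ + 1/ε₂ − 1).
1/ε₁ + 1/ε₂ − 1 = 1/0.28 + 1/0.72 − 1 = 3.960.
T₁⁴ − T₂⁴ = 3.11×10^12 − 4.54×10^11 = 2.66×10^12 K⁴.
q = 5.67×10⁻⁸ × 2.66×10^12 / 3.960 = 38000 W/m².

q ≈ 38000 W/m²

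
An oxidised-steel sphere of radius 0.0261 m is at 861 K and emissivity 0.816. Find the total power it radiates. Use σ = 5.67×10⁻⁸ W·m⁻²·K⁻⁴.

P ≈ 218 W

A = 4πr² = 4π × (0.0261)² = 8.56×10^-3 m².
P = εσAT⁴ = 0.816 × 5.67×10⁻⁸ × 8.56×10^-3 × (861)⁴ = 0.816 × 5.67×10⁻⁸ × 8.56×10^-3 × 5.50×10^11.
P = 218 W.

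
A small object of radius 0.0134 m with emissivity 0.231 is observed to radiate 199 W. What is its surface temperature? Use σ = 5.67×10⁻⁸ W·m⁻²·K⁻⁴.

A = 4πr² = 4π × (0.0134)² = 2.26×10^-3 m².
From P = εσAT⁴, T = (P / εσA)^(1/4) = (199 / (0.231 × 5.67×10⁻⁸ × 2.26×10^-3))^(1/4).
T = (6.73×10^12)^(1/4) = 1610 K.

T ≈ 1610 K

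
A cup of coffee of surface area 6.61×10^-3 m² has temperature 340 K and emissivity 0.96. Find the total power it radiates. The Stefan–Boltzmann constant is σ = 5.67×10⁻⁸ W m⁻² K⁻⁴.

P ≈ 4.81 W

Stefan–Boltzmann: P = εσAT⁴ = 0.96 × 5.67×10⁻⁸ × 6.61×10^-3 × (340)⁴ = 0.96 × 5.67×10⁻⁸ × 6.61×10^-3 × 1.34×10^10.
P = 4.81 W.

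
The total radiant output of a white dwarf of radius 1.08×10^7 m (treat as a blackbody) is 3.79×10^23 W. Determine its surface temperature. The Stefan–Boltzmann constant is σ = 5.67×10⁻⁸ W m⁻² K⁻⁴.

T ≈ 8220 K

A = 4πr² = 4π × (1.08×10^7)² = 1.47×10^15 m².
From P = σAT⁴, T = (P / σA)^(1/4) = (3.79×10^23 / (5.67×10⁻⁸ × 1.47×10^15))^(1/4).
T = (4.56×10^15)^(1/4) = 8220 K.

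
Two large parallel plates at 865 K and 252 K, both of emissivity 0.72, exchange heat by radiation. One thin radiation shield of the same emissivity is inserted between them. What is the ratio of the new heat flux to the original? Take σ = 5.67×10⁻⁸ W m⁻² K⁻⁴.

ratio ≈ 0.500

With N identical shields there are N+1 = 2 gaps in series, each with the same radiative resistance, so the flux falls to 1/(N+1) of its unshielded value.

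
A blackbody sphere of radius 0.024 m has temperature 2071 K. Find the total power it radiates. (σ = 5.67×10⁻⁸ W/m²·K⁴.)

A = 4πr² = 4π × (0.024)² = 7.24×10^-3 m².
P = σAT⁴ = 5.67×10⁻⁸ × 7.24×10^-3 × (2071)⁴ = 5.67×10⁻⁸ × 7.24×10^-3 × 1.84×10^13.
P = 7550 W.

P ≈ 7550 W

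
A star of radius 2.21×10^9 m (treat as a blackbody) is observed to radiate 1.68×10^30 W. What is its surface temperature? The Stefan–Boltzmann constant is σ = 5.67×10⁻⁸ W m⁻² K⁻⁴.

A = 4πr² = 4π × (2.21×10^9)² = 6.14×10^19 m².
From P = σAT⁴, T = (P / σA)^(1/4) = (1.68×10^30 / (5.67×10⁻⁸ × 6.14×10^19))^(1/4).
T = (4.83×10^17)^(1/4) = 26400 K.

T ≈ 26400 K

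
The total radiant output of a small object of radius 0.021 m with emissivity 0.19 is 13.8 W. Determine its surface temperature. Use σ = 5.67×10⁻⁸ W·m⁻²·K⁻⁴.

A = 4πr² = 4π × (0.021)² = 5.54×10^-3 m².
From P = εσAT⁴, T = (P / εσA)^(1/4) = (13.8 / (0.19 × 5.67×10⁻⁸ × 5.54×10^-3))^(1/4).
T = (2.31×10^11)^(1/4) = 693 K.

T ≈ 693 K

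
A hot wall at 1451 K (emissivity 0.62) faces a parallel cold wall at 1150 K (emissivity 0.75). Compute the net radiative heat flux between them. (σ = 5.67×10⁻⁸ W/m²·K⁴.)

q ≈ 78200 W/m²

For two large parallel gray plates, q = σ(T₁⁴ − T₂⁴) / (1/ε₁ + 1/ε₂ − 1).
1/ε₁ + 1/ε₂ − 1 = 1/0.62 + 1/0.75 − 1 = 1.946.
T₁⁴ − T₂⁴ = 4.43×10^12 − 1.75×10^12 = 2.68×10^12 K⁴.
q = 5.67×10⁻⁸ × 2.68×10^12 / 1.946 = 78200 W/m².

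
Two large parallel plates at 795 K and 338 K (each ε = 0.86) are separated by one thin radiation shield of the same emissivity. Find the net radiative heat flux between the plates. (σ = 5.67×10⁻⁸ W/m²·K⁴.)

q ≈ 8260 W/m²

Each of the 2 gaps contributes resistance (2/ε − 1) = 2/0.86 − 1 = 1.326; total = 2.651.
q = σ(T₁⁴ − T₂⁴) / 2.651 = 5.67×10⁻⁸ × 3.86×10^11 / 2.651 = 8260 W/m².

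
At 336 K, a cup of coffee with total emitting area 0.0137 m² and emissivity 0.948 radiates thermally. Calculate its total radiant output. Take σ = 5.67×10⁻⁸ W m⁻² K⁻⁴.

Stefan–Boltzmann: P = εσAT⁴ = 0.948 × 5.67×10⁻⁸ × 0.0137 × (336)⁴ = 0.948 × 5.67×10⁻⁸ × 0.0137 × 1.27×10^10.
P = 9.39 W.

P ≈ 9.39 W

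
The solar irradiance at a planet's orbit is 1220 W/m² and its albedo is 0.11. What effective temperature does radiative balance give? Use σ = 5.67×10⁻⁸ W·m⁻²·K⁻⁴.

T ≈ 263 K

Power absorbed = (1−a)S·πR²; power emitted = 4πR²σT⁴. Equating and cancelling πR²:
T = ((1−a)S / 4σ)^(1/4) = (1090 / (4 × 5.67×10⁻⁸))^(1/4) = (4.79×10^9)^(1/4).
T = 263 K.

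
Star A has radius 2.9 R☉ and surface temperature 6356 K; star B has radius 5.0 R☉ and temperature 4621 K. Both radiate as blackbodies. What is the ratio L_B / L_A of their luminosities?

L = 4πR²σT⁴ ∝ R²T⁴, so L_B/L_A = (5.0/2.9)² × (4621/6356)⁴ = 2.97 × 0.279 = 0.831.

L_B/L_A ≈ 0.831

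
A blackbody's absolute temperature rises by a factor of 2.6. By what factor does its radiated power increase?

factor ≈ 45.7

P ∝ T⁴, so the power scales as (2.6)⁴ = 45.7.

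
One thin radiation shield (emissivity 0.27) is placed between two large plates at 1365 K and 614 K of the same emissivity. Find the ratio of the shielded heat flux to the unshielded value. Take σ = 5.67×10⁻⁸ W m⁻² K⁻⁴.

ratio ≈ 0.500

With N identical shields there are N+1 = 2 gaps in series, each with the same radiative resistance, so the flux falls to 1/(N+1) of its unshielded value.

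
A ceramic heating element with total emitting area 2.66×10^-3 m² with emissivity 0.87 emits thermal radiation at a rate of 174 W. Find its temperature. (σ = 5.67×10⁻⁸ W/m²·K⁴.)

T ≈ 1070 K

From P = εσAT⁴, T = (P / εσA)^(1/4) = (174 / (0.87 × 5.67×10⁻⁸ × 2.66×10^-3))^(1/4).
T = (1.33×10^12)^(1/4) = 1070 K.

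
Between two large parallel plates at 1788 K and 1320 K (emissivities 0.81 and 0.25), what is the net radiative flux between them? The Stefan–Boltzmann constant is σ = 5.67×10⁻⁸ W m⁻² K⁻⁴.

For two large parallel gray plates, q = σ(T₁⁴ − T₂⁴) / (1/ε₁ + 1/ε₂ − 1).
1/ε₁ + 1/ε₂ − 1 = 1/0.81 + 1/0.25 − 1 = 4.235.
T₁⁴ − T₂⁴ = 1.02×10^13 − 3.04×10^12 = 7.18×10^12 K⁴.
q = 5.67×10⁻⁸ × 7.18×10^12 / 4.235 = 96200 W/m².

q ≈ 96200 W/m²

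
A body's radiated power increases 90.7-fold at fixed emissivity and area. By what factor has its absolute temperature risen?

factor ≈ 3.09

P ∝ T⁴ ⇒ T ∝ P^(1/4), so T scales by (90.7)^(1/4) = 3.09.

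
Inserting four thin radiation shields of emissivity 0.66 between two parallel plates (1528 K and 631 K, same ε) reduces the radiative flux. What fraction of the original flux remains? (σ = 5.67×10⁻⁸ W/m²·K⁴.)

With N identical shields there are N+1 = 5 gaps in series, each with the same radiative resistance, so the flux falls to 1/(N+1) of its unshielded value.

ratio ≈ 0.200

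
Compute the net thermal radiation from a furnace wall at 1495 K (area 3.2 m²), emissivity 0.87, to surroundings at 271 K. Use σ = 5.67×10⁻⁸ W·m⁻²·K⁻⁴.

Q ≈ 7.88×10^5 W

Q = εσA(T⁴ − T_s⁴). T⁴ − T_s⁴ = (1495)⁴ − (271)⁴ = 5.00×10^12 − 5.39×10^9 = 4.99×10^12 K⁴.
Q = 0.87 × 5.67×10⁻⁸ × 3.20 × 4.99×10^12 = 7.88×10^5 W.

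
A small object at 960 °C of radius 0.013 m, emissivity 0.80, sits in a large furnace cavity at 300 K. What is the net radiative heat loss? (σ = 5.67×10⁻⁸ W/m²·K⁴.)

A = 4πr² = 4π × (0.013)² = 2.12×10^-3 m².
Convert: 960 °C = 1233 K.
Q = εσA(T⁴ − T_s⁴). T⁴ − T_s⁴ = (1233)⁴ − (300)⁴ = 2.31×10^12 − 8.10×10^9 = 2.30×10^12 K⁴.
Q = 0.80 × 5.67×10⁻⁸ × 2.12×10^-3 × 2.30×10^12 = 222 W.

Q ≈ 222 W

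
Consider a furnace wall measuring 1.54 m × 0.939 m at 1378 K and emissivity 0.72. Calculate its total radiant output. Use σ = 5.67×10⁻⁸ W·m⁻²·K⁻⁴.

P ≈ 2.13×10^5 W

A = 1.54 × 0.939 = 1.45 m².
Stefan–Boltzmann: P = εσAT⁴ = 0.72 × 5.67×10⁻⁸ × 1.45 × (1378)⁴ = 0.72 × 5.67×10⁻⁸ × 1.45 × 3.61×10^12.
P = 2.13×10^5 W.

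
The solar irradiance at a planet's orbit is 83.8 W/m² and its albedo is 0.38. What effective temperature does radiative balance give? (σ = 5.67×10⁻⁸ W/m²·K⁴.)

Power absorbed = (1−a)S·πR²; power emitted = 4πR²σT⁴. Equating and cancelling πR²:
T = ((1−a)S / 4σ)^(1/4) = (52.0 / (4 × 5.67×10⁻⁸))^(1/4) = (2.29×10^8)^(1/4).
T = 123 K.

T ≈ 123 K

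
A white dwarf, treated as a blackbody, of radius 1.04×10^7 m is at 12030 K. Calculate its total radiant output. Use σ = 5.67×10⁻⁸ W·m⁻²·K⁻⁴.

A = 4πr² = 4π × (1.04×10^7)² = 1.36×10^15 m².
P = σAT⁴ = 5.67×10⁻⁸ × 1.36×10^15 × (12030)⁴ = 5.67×10⁻⁸ × 1.36×10^15 × 2.09×10^16.
P = 1.61×10^24 W.

P ≈ 1.61×10^24 W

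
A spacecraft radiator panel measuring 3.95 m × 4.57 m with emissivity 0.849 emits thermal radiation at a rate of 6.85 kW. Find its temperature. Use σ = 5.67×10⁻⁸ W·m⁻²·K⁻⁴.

T ≈ 298 K

A = 3.95 × 4.57 = 18.1 m².
From P = εσAT⁴, T = (P / εσA)^(1/4) = (6850 / (0.849 × 5.67×10⁻⁸ × 18.1))^(1/4).
T = (7.88×10^9)^(1/4) = 298 K.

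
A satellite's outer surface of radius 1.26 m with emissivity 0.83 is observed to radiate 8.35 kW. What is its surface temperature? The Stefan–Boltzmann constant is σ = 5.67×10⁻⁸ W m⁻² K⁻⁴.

A = 4πr² = 4π × (1.26)² = 20.0 m².
From P = εσAT⁴, T = (P / εσA)^(1/4) = (8350 / (0.83 × 5.67×10⁻⁸ × 20.0))^(1/4).
T = (8.89×10^9)^(1/4) = 307 K.

T ≈ 307 K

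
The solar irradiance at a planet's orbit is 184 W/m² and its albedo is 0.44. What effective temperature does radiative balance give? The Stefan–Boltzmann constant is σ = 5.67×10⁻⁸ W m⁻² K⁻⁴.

Power absorbed = (1−a)S·πR²; power emitted = 4πR²σT⁴. Equating and cancelling πR²:
T = ((1−a)S / 4σ)^(1/4) = (103 / (4 × 5.67×10⁻⁸))^(1/4) = (4.54×10^8)^(1/4).
T = 146 K.

T ≈ 146 K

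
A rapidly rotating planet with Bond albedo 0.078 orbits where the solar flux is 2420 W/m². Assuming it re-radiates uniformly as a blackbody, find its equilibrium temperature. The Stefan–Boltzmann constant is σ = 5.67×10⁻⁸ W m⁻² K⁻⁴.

T ≈ 315 K

Power absorbed = (1−a)S·πR²; power emitted = 4πR²σT⁴. Equating and cancelling πR²:
T = ((1−a)S / 4σ)^(1/4) = (2230 / (4 × 5.67×10⁻⁸))^(1/4) = (9.84×10^9)^(1/4).
T = 315 K.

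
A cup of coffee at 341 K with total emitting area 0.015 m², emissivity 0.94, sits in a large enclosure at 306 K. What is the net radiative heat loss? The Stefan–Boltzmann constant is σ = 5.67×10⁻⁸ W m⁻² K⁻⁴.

Q = εσA(T⁴ − T_s⁴). T⁴ − T_s⁴ = (341)⁴ − (306)⁴ = 1.35×10^10 − 8.77×10^9 = 4.75×10^9 K⁴.
Q = 0.94 × 5.67×10⁻⁸ × 0.0150 × 4.75×10^9 = 3.80 W.

Q ≈ 3.80 W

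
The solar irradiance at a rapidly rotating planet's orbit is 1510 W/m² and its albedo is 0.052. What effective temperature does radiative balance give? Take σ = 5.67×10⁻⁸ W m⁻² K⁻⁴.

T ≈ 282 K

Power absorbed = (1−a)S·πR²; power emitted = 4πR²σT⁴. Equating and cancelling πR²:
T = ((1−a)S / 4σ)^(1/4) = (1430 / (4 × 5.67×10⁻⁸))^(1/4) = (6.31×10^9)^(1/4).
T = 282 K.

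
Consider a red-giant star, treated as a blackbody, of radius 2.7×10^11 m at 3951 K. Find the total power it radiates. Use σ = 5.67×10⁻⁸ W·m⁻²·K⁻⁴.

A = 4πr² = 4π × (2.7×10^11)² = 9.16×10^23 m².
P = σAT⁴ = 5.67×10⁻⁸ × 9.16×10^23 × (3951)⁴ = 5.67×10⁻⁸ × 9.16×10^23 × 2.44×10^14.
P = 1.27×10^31 W.

P ≈ 1.27×10^31 W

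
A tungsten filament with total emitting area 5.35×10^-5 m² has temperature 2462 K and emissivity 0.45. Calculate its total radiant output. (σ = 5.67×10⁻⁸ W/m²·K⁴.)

P ≈ 50.2 W

Stefan–Boltzmann: P = εσAT⁴ = 0.45 × 5.67×10⁻⁸ × 5.35×10^-5 × (2462)⁴ = 0.45 × 5.67×10⁻⁸ × 5.35×10^-5 × 3.67×10^13.
P = 50.2 W.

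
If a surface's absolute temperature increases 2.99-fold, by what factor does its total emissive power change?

factor ≈ 79.9

P ∝ T⁴, so the power scales as (2.99)⁴ = 79.9.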